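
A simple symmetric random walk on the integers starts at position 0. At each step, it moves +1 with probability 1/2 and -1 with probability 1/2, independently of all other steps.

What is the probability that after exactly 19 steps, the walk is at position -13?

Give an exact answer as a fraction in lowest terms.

To reach position -13 after 19 steps: need 3 steps of +1 and 16 of -1.
Favorable paths: C(19,3) = 969
Total paths: 2^19 = 524288
P = 969/524288 = 969/524288

Answer: 969/524288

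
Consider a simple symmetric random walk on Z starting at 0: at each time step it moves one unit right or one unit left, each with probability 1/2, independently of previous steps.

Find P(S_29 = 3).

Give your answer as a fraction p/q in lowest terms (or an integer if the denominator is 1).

Answer: 67863915/536870912

Derivation:
To reach position 3 after 29 steps: need 16 steps of +1 and 13 of -1.
Favorable paths: C(29,16) = 67863915
Total paths: 2^29 = 536870912
P = 67863915/536870912 = 67863915/536870912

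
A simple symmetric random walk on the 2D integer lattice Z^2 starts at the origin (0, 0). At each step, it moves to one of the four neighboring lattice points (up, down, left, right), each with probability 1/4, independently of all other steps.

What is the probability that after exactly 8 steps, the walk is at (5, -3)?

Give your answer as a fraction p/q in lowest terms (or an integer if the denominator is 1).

Let h be the number of horizontal steps (so 8-h are vertical). To end at (5,-3) need (h+5)/2 right-steps and ((8-h)-3)/2 up-steps.
Sum over h with 5 ≤ h ≤ 5, h ≡ 1 (mod 2), 8-h ≡ 1 (mod 2):
h=5: C(8,5)·C(5,5)·C(3,0) = 56·1·1 = 56
Total favorable: 56
Total paths: 4^8 = 65536
P = 56/65536 = 7/8192

Answer: 7/8192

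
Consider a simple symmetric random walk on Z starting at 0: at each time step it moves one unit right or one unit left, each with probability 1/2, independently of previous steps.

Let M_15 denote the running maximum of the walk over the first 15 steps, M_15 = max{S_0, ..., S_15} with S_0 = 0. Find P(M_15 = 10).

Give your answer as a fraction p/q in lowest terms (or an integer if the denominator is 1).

Let M_15 = max(S_0,...,S_15). Use the reflection principle: for j ≥ 1, #{paths with M_15 ≥ j} = #{S_15 ≥ j} + #{S_15 ≥ j+1}.
By reflection, #{M_15 ≥ 10} = #{S_15 ≥ 10} + #{S_15 ≥ 11} = 121 + 121 = 242.
#{M_15 ≥ 11} = #{S_15 ≥ 11} + #{S_15 ≥ 12} = 121 + 16 = 137.
#{M_15 = 10} = 242 - 137 = 105.
P(M_15 = 10) = 105/32768 = 105/32768

Answer: 105/32768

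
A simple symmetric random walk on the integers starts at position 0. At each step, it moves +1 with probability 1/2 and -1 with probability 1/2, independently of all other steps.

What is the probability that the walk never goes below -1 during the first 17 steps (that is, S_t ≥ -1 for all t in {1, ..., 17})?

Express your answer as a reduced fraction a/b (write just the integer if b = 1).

Let f(t,s) = #length-t paths at position s with S_1..S_t all ≥ -1.
f(t,s) = f(t-1,s-1) + f(t-1,s+1) for s ≥ -1; f(t,s) = 0 for s < -1.
t=0: f(0,0)=1
t=1: f(1,-1)=1 f(1,1)=1
t=2: f(2,0)=2 f(2,2)=1
t=3: f(3,-1)=2 f(3,1)=3 f(3,3)=1
t=4: f(4,0)=5 f(4,2)=4 f(4,4)=1
t=5: f(5,-1)=5 f(5,1)=9 f(5,3)=5 f(5,5)=1
t=6: f(6,0)=14 f(6,2)=14 f(6,4)=6 f(6,6)=1
t=7: f(7,-1)=14 f(7,1)=28 f(7,3)=20 f(7,5)=7 f(7,7)=1
t=8: f(8,0)=42 f(8,2)=48 f(8,4)=27 f(8,6)=8 f(8,8)=1
t=9: f(9,-1)=42 f(9,1)=90 f(9,3)=75 f(9,5)=35 f(9,7)=9 f(9,9)=1
t=10: f(10,0)=132 f(10,2)=165 f(10,4)=110 f(10,6)=44 f(10,8)=10 f(10,10)=1
t=11: f(11,-1)=132 f(11,1)=297 f(11,3)=275 f(11,5)=154 f(11,7)=54 f(11,9)=11 f(11,11)=1
t=12: f(12,0)=429 f(12,2)=572 f(12,4)=429 f(12,6)=208 f(12,8)=65 f(12,10)=12 f(12,12)=1
t=13: f(13,-1)=429 f(13,1)=1001 f(13,3)=1001 f(13,5)=637 f(13,7)=273 f(13,9)=77 f(13,11)=13 f(13,13)=1
t=14: f(14,0)=1430 f(14,2)=2002 f(14,4)=1638 f(14,6)=910 f(14,8)=350 f(14,10)=90 f(14,12)=14 f(14,14)=1
t=15: f(15,-1)=1430 f(15,1)=3432 f(15,3)=3640 f(15,5)=2548 f(15,7)=1260 f(15,9)=440 f(15,11)=104 f(15,13)=15 f(15,15)=1
t=16: f(16,0)=4862 f(16,2)=7072 f(16,4)=6188 f(16,6)=3808 f(16,8)=1700 f(16,10)=544 f(16,12)=119 f(16,14)=16 f(16,16)=1
t=17: f(17,-1)=4862 f(17,1)=11934 f(17,3)=13260 f(17,5)=9996 f(17,7)=5508 f(17,9)=2244 f(17,11)=663 f(17,13)=135 f(17,15)=17 f(17,17)=1
Σ_s f(17,s) = 48620
P = 48620/131072 = 12155/32768

Answer: 12155/32768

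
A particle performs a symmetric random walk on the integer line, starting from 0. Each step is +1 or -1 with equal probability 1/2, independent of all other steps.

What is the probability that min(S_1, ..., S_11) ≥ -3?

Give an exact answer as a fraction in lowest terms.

Let f(t,s) = #length-t paths at position s with S_1..S_t all ≥ -3.
f(t,s) = f(t-1,s-1) + f(t-1,s+1) for s ≥ -3; f(t,s) = 0 for s < -3.
t=0: f(0,0)=1
t=1: f(1,-1)=1 f(1,1)=1
t=2: f(2,-2)=1 f(2,0)=2 f(2,2)=1
t=3: f(3,-3)=1 f(3,-1)=3 f(3,1)=3 f(3,3)=1
t=4: f(4,-2)=4 f(4,0)=6 f(4,2)=4 f(4,4)=1
t=5: f(5,-3)=4 f(5,-1)=10 f(5,1)=10 f(5,3)=5 f(5,5)=1
t=6: f(6,-2)=14 f(6,0)=20 f(6,2)=15 f(6,4)=6 f(6,6)=1
t=7: f(7,-3)=14 f(7,-1)=34 f(7,1)=35 f(7,3)=21 f(7,5)=7 f(7,7)=1
t=8: f(8,-2)=48 f(8,0)=69 f(8,2)=56 f(8,4)=28 f(8,6)=8 f(8,8)=1
t=9: f(9,-3)=48 f(9,-1)=117 f(9,1)=125 f(9,3)=84 f(9,5)=36 f(9,7)=9 f(9,9)=1
t=10: f(10,-2)=165 f(10,0)=242 f(10,2)=209 f(10,4)=120 f(10,6)=45 f(10,8)=10 f(10,10)=1
t=11: f(11,-3)=165 f(11,-1)=407 f(11,1)=451 f(11,3)=329 f(11,5)=165 f(11,7)=55 f(11,9)=11 f(11,11)=1
Σ_s f(11,s) = 1584
P = 1584/2048 = 99/128

Answer: 99/128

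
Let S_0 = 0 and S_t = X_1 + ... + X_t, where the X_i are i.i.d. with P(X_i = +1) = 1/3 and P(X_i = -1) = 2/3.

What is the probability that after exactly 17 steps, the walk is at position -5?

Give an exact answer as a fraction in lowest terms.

To reach position -5 after 17 steps: need 6 steps of +1 and 11 steps of -1.
Number of such sequences: C(17,6) = 12376
Each has probability (1/3)^6 · (2/3)^11 = 2048/129140163
P = 12376 · 2048/129140163 = 25346048/129140163

Answer: 25346048/129140163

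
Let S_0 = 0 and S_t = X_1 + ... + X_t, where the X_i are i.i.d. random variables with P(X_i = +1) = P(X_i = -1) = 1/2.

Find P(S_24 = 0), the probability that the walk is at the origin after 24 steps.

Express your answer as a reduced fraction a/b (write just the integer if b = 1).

Answer: 676039/4194304

Derivation:
To return to 0 after 24 steps: need exactly 12 steps of +1 and 12 of -1.
Favorable paths: C(24,12) = 2704156
Total paths: 2^24 = 16777216
P = 2704156/16777216 = 676039/4194304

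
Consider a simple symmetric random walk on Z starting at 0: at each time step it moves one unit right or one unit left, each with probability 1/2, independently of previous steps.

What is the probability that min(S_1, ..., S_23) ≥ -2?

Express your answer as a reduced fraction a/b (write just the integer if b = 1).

Answer: 1924111/4194304

Derivation:
Let f(t,s) = #length-t paths at position s with S_1..S_t all ≥ -2.
f(t,s) = f(t-1,s-1) + f(t-1,s+1) for s ≥ -2; f(t,s) = 0 for s < -2.
t=0: f(0,0)=1
t=1: f(1,-1)=1 f(1,1)=1
t=2: f(2,-2)=1 f(2,0)=2 f(2,2)=1
t=3: f(3,-1)=3 f(3,1)=3 f(3,3)=1
t=4: f(4,-2)=3 f(4,0)=6 f(4,2)=4 f(4,4)=1
t=5: f(5,-1)=9 f(5,1)=10 f(5,3)=5 f(5,5)=1
t=6: f(6,-2)=9 f(6,0)=19 f(6,2)=15 f(6,4)=6 f(6,6)=1
t=7: f(7,-1)=28 f(7,1)=34 f(7,3)=21 f(7,5)=7 f(7,7)=1
t=8: f(8,-2)=28 f(8,0)=62 f(8,2)=55 f(8,4)=28 f(8,6)=8 f(8,8)=1
t=9: f(9,-1)=90 f(9,1)=117 f(9,3)=83 f(9,5)=36 f(9,7)=9 f(9,9)=1
t=10: f(10,-2)=90 f(10,0)=207 f(10,2)=200 f(10,4)=119 f(10,6)=45 f(10,8)=10 f(10,10)=1
t=11: f(11,-1)=297 f(11,1)=407 f(11,3)=319 f(11,5)=164 f(11,7)=55 f(11,9)=11 f(11,11)=1
t=12: f(12,-2)=297 f(12,0)=704 f(12,2)=726 f(12,4)=483 f(12,6)=219 f(12,8)=66 f(12,10)=12 f(12,12)=1
t=13: f(13,-1)=1001 f(13,1)=1430 f(13,3)=1209 f(13,5)=702 f(13,7)=285 f(13,9)=78 f(13,11)=13 f(13,13)=1
t=14: f(14,-2)=1001 f(14,0)=2431 f(14,2)=2639 f(14,4)=1911 f(14,6)=987 f(14,8)=363 f(14,10)=91 f(14,12)=14 f(14,14)=1
t=15: f(15,-1)=3432 f(15,1)=5070 f(15,3)=4550 f(15,5)=2898 f(15,7)=1350 f(15,9)=454 f(15,11)=105 f(15,13)=15 f(15,15)=1
t=16: f(16,-2)=3432 f(16,0)=8502 f(16,2)=9620 f(16,4)=7448 f(16,6)=4248 f(16,8)=1804 f(16,10)=559 f(16,12)=120 f(16,14)=16 f(16,16)=1
t=17: f(17,-1)=11934 f(17,1)=18122 f(17,3)=17068 f(17,5)=11696 f(17,7)=6052 f(17,9)=2363 f(17,11)=679 f(17,13)=136 f(17,15)=17 f(17,17)=1
t=18: f(18,-2)=11934 f(18,0)=30056 f(18,2)=35190 f(18,4)=28764 f(18,6)=17748 f(18,8)=8415 f(18,10)=3042 f(18,12)=815 f(18,14)=153 f(18,16)=18 f(18,18)=1
t=19: f(19,-1)=41990 f(19,1)=65246 f(19,3)=63954 f(19,5)=46512 f(19,7)=26163 f(19,9)=11457 f(19,11)=3857 f(19,13)=968 f(19,15)=171 f(19,17)=19 f(19,19)=1
t=20: f(20,-2)=41990 f(20,0)=107236 f(20,2)=129200 f(20,4)=110466 f(20,6)=72675 f(20,8)=37620 f(20,10)=15314 f(20,12)=4825 f(20,14)=1139 f(20,16)=190 f(20,18)=20 f(20,20)=1
t=21: f(21,-1)=149226 f(21,1)=236436 f(21,3)=239666 f(21,5)=183141 f(21,7)=110295 f(21,9)=52934 f(21,11)=20139 f(21,13)=5964 f(21,15)=1329 f(21,17)=210 f(21,19)=21 f(21,21)=1
t=22: f(22,-2)=149226 f(22,0)=385662 f(22,2)=476102 f(22,4)=422807 f(22,6)=293436 f(22,8)=163229 f(22,10)=73073 f(22,12)=26103 f(22,14)=7293 f(22,16)=1539 f(22,18)=231 f(22,20)=22 f(22,22)=1
t=23: f(23,-1)=534888 f(23,1)=861764 f(23,3)=898909 f(23,5)=716243 f(23,7)=456665 f(23,9)=236302 f(23,11)=99176 f(23,13)=33396 f(23,15)=8832 f(23,17)=1770 f(23,19)=253 f(23,21)=23 f(23,23)=1
Σ_s f(23,s) = 3848222
P = 3848222/8388608 = 1924111/4194304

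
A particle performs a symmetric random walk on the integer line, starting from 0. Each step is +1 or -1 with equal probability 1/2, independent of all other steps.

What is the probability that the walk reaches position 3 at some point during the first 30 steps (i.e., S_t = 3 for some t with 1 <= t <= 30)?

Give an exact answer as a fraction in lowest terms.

Count via complement. Let g(t,s) = #length-t paths at position s with S_1..S_t all ≠ 3.
g(t,s) = g(t-1,s-1) + g(t-1,s+1) for s ≠ 3; g(t,3) = 0.
t=0: g(0,0)=1
t=1: g(1,-1)=1 g(1,1)=1
t=2: g(2,-2)=1 g(2,0)=2 g(2,2)=1
t=3: g(3,-3)=1 g(3,-1)=3 g(3,1)=3
t=4: g(4,-4)=1 g(4,-2)=4 g(4,0)=6 g(4,2)=3
t=5: g(5,-5)=1 g(5,-3)=5 g(5,-1)=10 g(5,1)=9
t=6: g(6,-6)=1 g(6,-4)=6 g(6,-2)=15 g(6,0)=19 g(6,2)=9
t=7: g(7,-7)=1 g(7,-5)=7 g(7,-3)=21 g(7,-1)=34 g(7,1)=28
t=8: g(8,-8)=1 g(8,-6)=8 g(8,-4)=28 g(8,-2)=55 g(8,0)=62 g(8,2)=28
t=9: g(9,-9)=1 g(9,-7)=9 g(9,-5)=36 g(9,-3)=83 g(9,-1)=117 g(9,1)=90
t=10: g(10,-10)=1 g(10,-8)=10 g(10,-6)=45 g(10,-4)=119 g(10,-2)=200 g(10,0)=207 g(10,2)=90
t=11: g(11,-11)=1 g(11,-9)=11 g(11,-7)=55 g(11,-5)=164 g(11,-3)=319 g(11,-1)=407 g(11,1)=297
t=12: g(12,-12)=1 g(12,-10)=12 g(12,-8)=66 g(12,-6)=219 g(12,-4)=483 g(12,-2)=726 g(12,0)=704 g(12,2)=297
t=13: g(13,-13)=1 g(13,-11)=13 g(13,-9)=78 g(13,-7)=285 g(13,-5)=702 g(13,-3)=1209 g(13,-1)=1430 g(13,1)=1001
t=14: g(14,-14)=1 g(14,-12)=14 g(14,-10)=91 g(14,-8)=363 g(14,-6)=987 g(14,-4)=1911 g(14,-2)=2639 g(14,0)=2431 g(14,2)=1001
t=15: g(15,-15)=1 g(15,-13)=15 g(15,-11)=105 g(15,-9)=454 g(15,-7)=1350 g(15,-5)=2898 g(15,-3)=4550 g(15,-1)=5070 g(15,1)=3432
t=16: g(16,-16)=1 g(16,-14)=16 g(16,-12)=120 g(16,-10)=559 g(16,-8)=1804 g(16,-6)=4248 g(16,-4)=7448 g(16,-2)=9620 g(16,0)=8502 g(16,2)=3432
t=17: g(17,-17)=1 g(17,-15)=17 g(17,-13)=136 g(17,-11)=679 g(17,-9)=2363 g(17,-7)=6052 g(17,-5)=11696 g(17,-3)=17068 g(17,-1)=18122 g(17,1)=11934
t=18: g(18,-18)=1 g(18,-16)=18 g(18,-14)=153 g(18,-12)=815 g(18,-10)=3042 g(18,-8)=8415 g(18,-6)=17748 g(18,-4)=28764 g(18,-2)=35190 g(18,0)=30056 g(18,2)=11934
t=19: g(19,-19)=1 g(19,-17)=19 g(19,-15)=171 g(19,-13)=968 g(19,-11)=3857 g(19,-9)=11457 g(19,-7)=26163 g(19,-5)=46512 g(19,-3)=63954 g(19,-1)=65246 g(19,1)=41990
t=20: g(20,-20)=1 g(20,-18)=20 g(20,-16)=190 g(20,-14)=1139 g(20,-12)=4825 g(20,-10)=15314 g(20,-8)=37620 g(20,-6)=72675 g(20,-4)=110466 g(20,-2)=129200 g(20,0)=107236 g(20,2)=41990
t=21: g(21,-21)=1 g(21,-19)=21 g(21,-17)=210 g(21,-15)=1329 g(21,-13)=5964 g(21,-11)=20139 g(21,-9)=52934 g(21,-7)=110295 g(21,-5)=183141 g(21,-3)=239666 g(21,-1)=236436 g(21,1)=149226
t=22: g(22,-22)=1 g(22,-20)=22 g(22,-18)=231 g(22,-16)=1539 g(22,-14)=7293 g(22,-12)=26103 g(22,-10)=73073 g(22,-8)=163229 g(22,-6)=293436 g(22,-4)=422807 g(22,-2)=476102 g(22,0)=385662 g(22,2)=149226
t=23: g(23,-23)=1 g(23,-21)=23 g(23,-19)=253 g(23,-17)=1770 g(23,-15)=8832 g(23,-13)=33396 g(23,-11)=99176 g(23,-9)=236302 g(23,-7)=456665 g(23,-5)=716243 g(23,-3)=898909 g(23,-1)=861764 g(23,1)=534888
t=24: g(24,-24)=1 g(24,-22)=24 g(24,-20)=276 g(24,-18)=2023 g(24,-16)=10602 g(24,-14)=42228 g(24,-12)=132572 g(24,-10)=335478 g(24,-8)=692967 g(24,-6)=1172908 g(24,-4)=1615152 g(24,-2)=1760673 g(24,0)=1396652 g(24,2)=534888
t=25: g(25,-25)=1 g(25,-23)=25 g(25,-21)=300 g(25,-19)=2299 g(25,-17)=12625 g(25,-15)=52830 g(25,-13)=174800 g(25,-11)=468050 g(25,-9)=1028445 g(25,-7)=1865875 g(25,-5)=2788060 g(25,-3)=3375825 g(25,-1)=3157325 g(25,1)=1931540
t=26: g(26,-26)=1 g(26,-24)=26 g(26,-22)=325 g(26,-20)=2599 g(26,-18)=14924 g(26,-16)=65455 g(26,-14)=227630 g(26,-12)=642850 g(26,-10)=1496495 g(26,-8)=2894320 g(26,-6)=4653935 g(26,-4)=6163885 g(26,-2)=6533150 g(26,0)=5088865 g(26,2)=1931540
t=27: g(27,-27)=1 g(27,-25)=27 g(27,-23)=351 g(27,-21)=2924 g(27,-19)=17523 g(27,-17)=80379 g(27,-15)=293085 g(27,-13)=870480 g(27,-11)=2139345 g(27,-9)=4390815 g(27,-7)=7548255 g(27,-5)=10817820 g(27,-3)=12697035 g(27,-1)=11622015 g(27,1)=7020405
t=28: g(28,-28)=1 g(28,-26)=28 g(28,-24)=378 g(28,-22)=3275 g(28,-20)=20447 g(28,-18)=97902 g(28,-16)=373464 g(28,-14)=1163565 g(28,-12)=3009825 g(28,-10)=6530160 g(28,-8)=11939070 g(28,-6)=18366075 g(28,-4)=23514855 g(28,-2)=24319050 g(28,0)=18642420 g(28,2)=7020405
t=29: g(29,-29)=1 g(29,-27)=29 g(29,-25)=406 g(29,-23)=3653 g(29,-21)=23722 g(29,-19)=118349 g(29,-17)=471366 g(29,-15)=1537029 g(29,-13)=4173390 g(29,-11)=9539985 g(29,-9)=18469230 g(29,-7)=30305145 g(29,-5)=41880930 g(29,-3)=47833905 g(29,-1)=42961470 g(29,1)=25662825
t=30: g(30,-30)=1 g(30,-28)=30 g(30,-26)=435 g(30,-24)=4059 g(30,-22)=27375 g(30,-20)=142071 g(30,-18)=589715 g(30,-16)=2008395 g(30,-14)=5710419 g(30,-12)=13713375 g(30,-10)=28009215 g(30,-8)=48774375 g(30,-6)=72186075 g(30,-4)=89714835 g(30,-2)=90795375 g(30,0)=68624295 g(30,2)=25662825
Paths never hitting 3: Σ_s g(30,s) = 445962870
Paths hitting 3: 2^30 - 445962870 = 627778954
P = 627778954/1073741824 = 313889477/536870912

Answer: 313889477/536870912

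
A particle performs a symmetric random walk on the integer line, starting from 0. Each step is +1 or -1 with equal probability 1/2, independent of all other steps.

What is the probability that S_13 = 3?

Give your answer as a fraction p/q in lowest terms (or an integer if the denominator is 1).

Answer: 1287/8192

Derivation:
To reach position 3 after 13 steps: need 8 steps of +1 and 5 of -1.
Favorable paths: C(13,8) = 1287
Total paths: 2^13 = 8192
P = 1287/8192 = 1287/8192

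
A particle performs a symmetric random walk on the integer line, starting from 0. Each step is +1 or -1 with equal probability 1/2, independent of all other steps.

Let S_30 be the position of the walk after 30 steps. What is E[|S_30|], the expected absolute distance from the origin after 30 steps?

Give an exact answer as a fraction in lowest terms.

Answer: 145422675/33554432

Derivation:
S_30 takes values m ≡ 0 (mod 2) with |m| ≤ 30; P(S_30=m) = C(30,(30+m)/2)/2^30.
Total paths: 2^30 = 1073741824
Distribution: P(S=-30)=1/1073741824, P(S=-28)=30/1073741824, P(S=-26)=435/1073741824, P(S=-24)=4060/1073741824, P(S=-22)=27405/1073741824, P(S=-20)=142506/1073741824, P(S=-18)=593775/1073741824, P(S=-16)=2035800/1073741824, P(S=-14)=5852925/1073741824, P(S=-12)=14307150/1073741824, P(S=-10)=30045015/1073741824, P(S=-8)=54627300/1073741824, P(S=-6)=86493225/1073741824, P(S=-4)=119759850/1073741824, P(S=-2)=145422675/1073741824, P(S=0)=155117520/1073741824, P(S=2)=145422675/1073741824, P(S=4)=119759850/1073741824, P(S=6)=86493225/1073741824, P(S=8)=54627300/1073741824, P(S=10)=30045015/1073741824, P(S=12)=14307150/1073741824, P(S=14)=5852925/1073741824, P(S=16)=2035800/1073741824, P(S=18)=593775/1073741824, P(S=20)=142506/1073741824, P(S=22)=27405/1073741824, P(S=24)=4060/1073741824, P(S=26)=435/1073741824, P(S=28)=30/1073741824, P(S=30)=1/1073741824
E[|S_30|] = Σ_m |m|·P(S_30=m) = 4653525600/1073741824 = 145422675/33554432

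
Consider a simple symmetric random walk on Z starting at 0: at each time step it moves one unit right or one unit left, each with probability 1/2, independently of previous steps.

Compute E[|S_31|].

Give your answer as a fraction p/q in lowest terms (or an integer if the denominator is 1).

Answer: 300540195/67108864

Derivation:
S_31 takes values m ≡ 1 (mod 2) with |m| ≤ 31; P(S_31=m) = C(31,(31+m)/2)/2^31.
Total paths: 2^31 = 2147483648
Distribution: P(S=-31)=1/2147483648, P(S=-29)=31/2147483648, P(S=-27)=465/2147483648, P(S=-25)=4495/2147483648, P(S=-23)=31465/2147483648, P(S=-21)=169911/2147483648, P(S=-19)=736281/2147483648, P(S=-17)=2629575/2147483648, P(S=-15)=7888725/2147483648, P(S=-13)=20160075/2147483648, P(S=-11)=44352165/2147483648, P(S=-9)=84672315/2147483648, P(S=-7)=141120525/2147483648, P(S=-5)=206253075/2147483648, P(S=-3)=265182525/2147483648, P(S=-1)=300540195/2147483648, P(S=1)=300540195/2147483648, P(S=3)=265182525/2147483648, P(S=5)=206253075/2147483648, P(S=7)=141120525/2147483648, P(S=9)=84672315/2147483648, P(S=11)=44352165/2147483648, P(S=13)=20160075/2147483648, P(S=15)=7888725/2147483648, P(S=17)=2629575/2147483648, P(S=19)=736281/2147483648, P(S=21)=169911/2147483648, P(S=23)=31465/2147483648, P(S=25)=4495/2147483648, P(S=27)=465/2147483648, P(S=29)=31/2147483648, P(S=31)=1/2147483648
E[|S_31|] = Σ_m |m|·P(S_31=m) = 9617286240/2147483648 = 300540195/67108864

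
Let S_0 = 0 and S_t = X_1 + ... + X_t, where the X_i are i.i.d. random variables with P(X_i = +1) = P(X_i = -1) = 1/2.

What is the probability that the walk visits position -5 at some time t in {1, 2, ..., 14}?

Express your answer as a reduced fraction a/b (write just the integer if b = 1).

Answer: 1471/8192

Derivation:
Count via complement. Let g(t,s) = #length-t paths at position s with S_1..S_t all ≠ -5.
g(t,s) = g(t-1,s-1) + g(t-1,s+1) for s ≠ -5; g(t,-5) = 0.
t=0: g(0,0)=1
t=1: g(1,-1)=1 g(1,1)=1
t=2: g(2,-2)=1 g(2,0)=2 g(2,2)=1
t=3: g(3,-3)=1 g(3,-1)=3 g(3,1)=3 g(3,3)=1
t=4: g(4,-4)=1 g(4,-2)=4 g(4,0)=6 g(4,2)=4 g(4,4)=1
t=5: g(5,-3)=5 g(5,-1)=10 g(5,1)=10 g(5,3)=5 g(5,5)=1
t=6: g(6,-4)=5 g(6,-2)=15 g(6,0)=20 g(6,2)=15 g(6,4)=6 g(6,6)=1
t=7: g(7,-3)=20 g(7,-1)=35 g(7,1)=35 g(7,3)=21 g(7,5)=7 g(7,7)=1
t=8: g(8,-4)=20 g(8,-2)=55 g(8,0)=70 g(8,2)=56 g(8,4)=28 g(8,6)=8 g(8,8)=1
t=9: g(9,-3)=75 g(9,-1)=125 g(9,1)=126 g(9,3)=84 g(9,5)=36 g(9,7)=9 g(9,9)=1
t=10: g(10,-4)=75 g(10,-2)=200 g(10,0)=251 g(10,2)=210 g(10,4)=120 g(10,6)=45 g(10,8)=10 g(10,10)=1
t=11: g(11,-3)=275 g(11,-1)=451 g(11,1)=461 g(11,3)=330 g(11,5)=165 g(11,7)=55 g(11,9)=11 g(11,11)=1
t=12: g(12,-4)=275 g(12,-2)=726 g(12,0)=912 g(12,2)=791 g(12,4)=495 g(12,6)=220 g(12,8)=66 g(12,10)=12 g(12,12)=1
t=13: g(13,-3)=1001 g(13,-1)=1638 g(13,1)=1703 g(13,3)=1286 g(13,5)=715 g(13,7)=286 g(13,9)=78 g(13,11)=13 g(13,13)=1
t=14: g(14,-4)=1001 g(14,-2)=2639 g(14,0)=3341 g(14,2)=2989 g(14,4)=2001 g(14,6)=1001 g(14,8)=364 g(14,10)=91 g(14,12)=14 g(14,14)=1
Paths never hitting -5: Σ_s g(14,s) = 13442
Paths hitting -5: 2^14 - 13442 = 2942
P = 2942/16384 = 1471/8192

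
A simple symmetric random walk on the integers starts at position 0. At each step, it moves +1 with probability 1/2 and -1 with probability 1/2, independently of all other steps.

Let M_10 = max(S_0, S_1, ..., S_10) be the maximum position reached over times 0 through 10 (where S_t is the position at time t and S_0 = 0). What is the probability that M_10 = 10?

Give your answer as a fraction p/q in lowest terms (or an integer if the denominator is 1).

Answer: 1/1024

Derivation:
Let M_10 = max(S_0,...,S_10). Use the reflection principle: for j ≥ 1, #{paths with M_10 ≥ j} = #{S_10 ≥ j} + #{S_10 ≥ j+1}.
By reflection, #{M_10 ≥ 10} = #{S_10 ≥ 10} + #{S_10 ≥ 11} = 1 + 0 = 1.
#{M_10 ≥ 11} = #{S_10 ≥ 11} + #{S_10 ≥ 12} = 0 + 0 = 0.
#{M_10 = 10} = 1 - 0 = 1.
P(M_10 = 10) = 1/1024 = 1/1024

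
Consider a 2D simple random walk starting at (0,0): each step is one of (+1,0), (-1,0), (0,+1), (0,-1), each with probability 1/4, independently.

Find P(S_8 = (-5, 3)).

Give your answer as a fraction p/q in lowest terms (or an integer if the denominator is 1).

Answer: 7/8192

Derivation:
Let h be the number of horizontal steps (so 8-h are vertical). To end at (-5,3) need (h-5)/2 right-steps and ((8-h)+3)/2 up-steps.
Sum over h with 5 ≤ h ≤ 5, h ≡ 1 (mod 2), 8-h ≡ 1 (mod 2):
h=5: C(8,5)·C(5,0)·C(3,3) = 56·1·1 = 56
Total favorable: 56
Total paths: 4^8 = 65536
P = 56/65536 = 7/8192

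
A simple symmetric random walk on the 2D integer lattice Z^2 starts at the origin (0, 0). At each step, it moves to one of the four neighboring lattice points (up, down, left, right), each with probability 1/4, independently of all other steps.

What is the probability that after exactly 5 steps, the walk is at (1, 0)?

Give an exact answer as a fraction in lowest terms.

Let h be the number of horizontal steps (so 5-h are vertical). To end at (1,0) need (h+1)/2 right-steps and ((5-h)+0)/2 up-steps.
Sum over h with 1 ≤ h ≤ 5, h ≡ 1 (mod 2), 5-h ≡ 0 (mod 2):
h=1: C(5,1)·C(1,1)·C(4,2) = 5·1·6 = 30
h=3: C(5,3)·C(3,2)·C(2,1) = 10·3·2 = 60
h=5: C(5,5)·C(5,3)·C(0,0) = 1·10·1 = 10
Total favorable: 100
Total paths: 4^5 = 1024
P = 100/1024 = 25/256

Answer: 25/256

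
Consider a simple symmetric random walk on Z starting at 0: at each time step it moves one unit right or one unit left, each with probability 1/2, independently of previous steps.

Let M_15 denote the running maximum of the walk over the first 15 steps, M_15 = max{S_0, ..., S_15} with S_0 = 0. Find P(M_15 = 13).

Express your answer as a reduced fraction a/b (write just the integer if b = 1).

Let M_15 = max(S_0,...,S_15). Use the reflection principle: for j ≥ 1, #{paths with M_15 ≥ j} = #{S_15 ≥ j} + #{S_15 ≥ j+1}.
By reflection, #{M_15 ≥ 13} = #{S_15 ≥ 13} + #{S_15 ≥ 14} = 16 + 1 = 17.
#{M_15 ≥ 14} = #{S_15 ≥ 14} + #{S_15 ≥ 15} = 1 + 1 = 2.
#{M_15 = 13} = 17 - 2 = 15.
P(M_15 = 13) = 15/32768 = 15/32768

Answer: 15/32768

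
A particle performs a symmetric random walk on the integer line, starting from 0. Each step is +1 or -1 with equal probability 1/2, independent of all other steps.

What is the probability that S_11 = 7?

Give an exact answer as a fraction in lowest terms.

Answer: 55/2048

Derivation:
To reach position 7 after 11 steps: need 9 steps of +1 and 2 of -1.
Favorable paths: C(11,9) = 55
Total paths: 2^11 = 2048
P = 55/2048 = 55/2048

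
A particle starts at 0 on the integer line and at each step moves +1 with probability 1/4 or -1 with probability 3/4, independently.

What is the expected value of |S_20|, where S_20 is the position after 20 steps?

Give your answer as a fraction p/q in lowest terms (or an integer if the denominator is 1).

Answer: 688595264765/68719476736

Derivation:
S_20 takes values m ≡ 0 (mod 2) with |m| ≤ 20; P(S_20=m) = C(20,(20+m)/2) · (1/4)^((20+m)/2) · (3/4)^((20-m)/2).
Distribution: P(S=-20)=3486784401/1099511627776, P(S=-18)=5811307335/274877906944, P(S=-16)=36804946455/549755813888, P(S=-14)=36804946455/274877906944, P(S=-12)=208561363245/1099511627776, P(S=-10)=13904090883/68719476736, P(S=-8)=23173484805/137438953472, P(S=-6)=7724494935/68719476736, P(S=-4)=33472811385/549755813888, P(S=-2)=3719201265/137438953472, P(S=0)=2727414261/274877906944, P(S=2)=413244585/137438953472, P(S=4)=413244585/549755813888, P(S=6)=10596015/68719476736, P(S=8)=3532005/137438953472, P(S=10)=235467/68719476736, P(S=12)=392445/1099511627776, P(S=14)=7695/274877906944, P(S=16)=855/549755813888, P(S=18)=15/274877906944, P(S=20)=1/1099511627776
E[|S_20|] = Σ_m |m|·P(S_20=m) = 688595264765/68719476736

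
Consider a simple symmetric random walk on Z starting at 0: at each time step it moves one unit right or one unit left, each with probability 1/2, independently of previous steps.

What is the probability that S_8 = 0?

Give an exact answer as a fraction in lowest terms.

To return to 0 after 8 steps: need exactly 4 steps of +1 and 4 of -1.
Favorable paths: C(8,4) = 70
Total paths: 2^8 = 256
P = 70/256 = 35/128

Answer: 35/128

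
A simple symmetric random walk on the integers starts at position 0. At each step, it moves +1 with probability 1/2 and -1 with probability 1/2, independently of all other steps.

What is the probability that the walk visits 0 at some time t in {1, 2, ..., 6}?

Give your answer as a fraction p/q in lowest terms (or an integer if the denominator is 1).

Count via complement. Let g(t,s) = #length-t paths at position s with S_1..S_t all ≠ 0.
g(t,s) = g(t-1,s-1) + g(t-1,s+1) for s ≠ 0; g(t,0) = 0.
t=0: g(0,0)=1
t=1: g(1,-1)=1 g(1,1)=1
t=2: g(2,-2)=1 g(2,2)=1
t=3: g(3,-3)=1 g(3,-1)=1 g(3,1)=1 g(3,3)=1
t=4: g(4,-4)=1 g(4,-2)=2 g(4,2)=2 g(4,4)=1
t=5: g(5,-5)=1 g(5,-3)=3 g(5,-1)=2 g(5,1)=2 g(5,3)=3 g(5,5)=1
t=6: g(6,-6)=1 g(6,-4)=4 g(6,-2)=5 g(6,2)=5 g(6,4)=4 g(6,6)=1
Paths never hitting 0: Σ_s g(6,s) = 20
Paths hitting 0: 2^6 - 20 = 44
P = 44/64 = 11/16

Answer: 11/16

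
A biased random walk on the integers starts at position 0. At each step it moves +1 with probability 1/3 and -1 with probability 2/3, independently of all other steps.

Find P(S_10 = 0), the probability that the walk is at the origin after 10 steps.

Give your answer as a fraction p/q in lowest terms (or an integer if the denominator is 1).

To be at 0 after 10 steps: need exactly 5 steps of +1 and 5 of -1.
Number of such sequences: C(10,5) = 252
Each has probability (1/3)^5 · (2/3)^5 = 32/59049
P = 252 · 32/59049 = 896/6561

Answer: 896/6561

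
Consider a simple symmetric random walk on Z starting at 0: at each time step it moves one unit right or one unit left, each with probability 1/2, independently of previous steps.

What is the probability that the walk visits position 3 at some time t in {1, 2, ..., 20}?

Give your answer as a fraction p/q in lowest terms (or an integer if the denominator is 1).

Count via complement. Let g(t,s) = #length-t paths at position s with S_1..S_t all ≠ 3.
g(t,s) = g(t-1,s-1) + g(t-1,s+1) for s ≠ 3; g(t,3) = 0.
t=0: g(0,0)=1
t=1: g(1,-1)=1 g(1,1)=1
t=2: g(2,-2)=1 g(2,0)=2 g(2,2)=1
t=3: g(3,-3)=1 g(3,-1)=3 g(3,1)=3
t=4: g(4,-4)=1 g(4,-2)=4 g(4,0)=6 g(4,2)=3
t=5: g(5,-5)=1 g(5,-3)=5 g(5,-1)=10 g(5,1)=9
t=6: g(6,-6)=1 g(6,-4)=6 g(6,-2)=15 g(6,0)=19 g(6,2)=9
t=7: g(7,-7)=1 g(7,-5)=7 g(7,-3)=21 g(7,-1)=34 g(7,1)=28
t=8: g(8,-8)=1 g(8,-6)=8 g(8,-4)=28 g(8,-2)=55 g(8,0)=62 g(8,2)=28
t=9: g(9,-9)=1 g(9,-7)=9 g(9,-5)=36 g(9,-3)=83 g(9,-1)=117 g(9,1)=90
t=10: g(10,-10)=1 g(10,-8)=10 g(10,-6)=45 g(10,-4)=119 g(10,-2)=200 g(10,0)=207 g(10,2)=90
t=11: g(11,-11)=1 g(11,-9)=11 g(11,-7)=55 g(11,-5)=164 g(11,-3)=319 g(11,-1)=407 g(11,1)=297
t=12: g(12,-12)=1 g(12,-10)=12 g(12,-8)=66 g(12,-6)=219 g(12,-4)=483 g(12,-2)=726 g(12,0)=704 g(12,2)=297
t=13: g(13,-13)=1 g(13,-11)=13 g(13,-9)=78 g(13,-7)=285 g(13,-5)=702 g(13,-3)=1209 g(13,-1)=1430 g(13,1)=1001
t=14: g(14,-14)=1 g(14,-12)=14 g(14,-10)=91 g(14,-8)=363 g(14,-6)=987 g(14,-4)=1911 g(14,-2)=2639 g(14,0)=2431 g(14,2)=1001
t=15: g(15,-15)=1 g(15,-13)=15 g(15,-11)=105 g(15,-9)=454 g(15,-7)=1350 g(15,-5)=2898 g(15,-3)=4550 g(15,-1)=5070 g(15,1)=3432
t=16: g(16,-16)=1 g(16,-14)=16 g(16,-12)=120 g(16,-10)=559 g(16,-8)=1804 g(16,-6)=4248 g(16,-4)=7448 g(16,-2)=9620 g(16,0)=8502 g(16,2)=3432
t=17: g(17,-17)=1 g(17,-15)=17 g(17,-13)=136 g(17,-11)=679 g(17,-9)=2363 g(17,-7)=6052 g(17,-5)=11696 g(17,-3)=17068 g(17,-1)=18122 g(17,1)=11934
t=18: g(18,-18)=1 g(18,-16)=18 g(18,-14)=153 g(18,-12)=815 g(18,-10)=3042 g(18,-8)=8415 g(18,-6)=17748 g(18,-4)=28764 g(18,-2)=35190 g(18,0)=30056 g(18,2)=11934
t=19: g(19,-19)=1 g(19,-17)=19 g(19,-15)=171 g(19,-13)=968 g(19,-11)=3857 g(19,-9)=11457 g(19,-7)=26163 g(19,-5)=46512 g(19,-3)=63954 g(19,-1)=65246 g(19,1)=41990
t=20: g(20,-20)=1 g(20,-18)=20 g(20,-16)=190 g(20,-14)=1139 g(20,-12)=4825 g(20,-10)=15314 g(20,-8)=37620 g(20,-6)=72675 g(20,-4)=110466 g(20,-2)=129200 g(20,0)=107236 g(20,2)=41990
Paths never hitting 3: Σ_s g(20,s) = 520676
Paths hitting 3: 2^20 - 520676 = 527900
P = 527900/1048576 = 131975/262144

Answer: 131975/262144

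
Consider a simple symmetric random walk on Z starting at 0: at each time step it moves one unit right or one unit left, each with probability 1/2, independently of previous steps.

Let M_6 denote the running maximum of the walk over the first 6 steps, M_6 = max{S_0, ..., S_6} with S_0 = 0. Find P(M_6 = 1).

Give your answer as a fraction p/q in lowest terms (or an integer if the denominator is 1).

Answer: 15/64

Derivation:
Let M_6 = max(S_0,...,S_6). Use the reflection principle: for j ≥ 1, #{paths with M_6 ≥ j} = #{S_6 ≥ j} + #{S_6 ≥ j+1}.
By reflection, #{M_6 ≥ 1} = #{S_6 ≥ 1} + #{S_6 ≥ 2} = 22 + 22 = 44.
#{M_6 ≥ 2} = #{S_6 ≥ 2} + #{S_6 ≥ 3} = 22 + 7 = 29.
#{M_6 = 1} = 44 - 29 = 15.
P(M_6 = 1) = 15/64 = 15/64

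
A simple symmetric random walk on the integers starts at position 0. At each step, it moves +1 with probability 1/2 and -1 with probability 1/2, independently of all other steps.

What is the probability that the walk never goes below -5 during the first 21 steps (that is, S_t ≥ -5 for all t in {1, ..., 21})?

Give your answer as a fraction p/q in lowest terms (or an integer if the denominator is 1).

Answer: 106267/131072

Derivation:
Let f(t,s) = #length-t paths at position s with S_1..S_t all ≥ -5.
f(t,s) = f(t-1,s-1) + f(t-1,s+1) for s ≥ -5; f(t,s) = 0 for s < -5.
t=0: f(0,0)=1
t=1: f(1,-1)=1 f(1,1)=1
t=2: f(2,-2)=1 f(2,0)=2 f(2,2)=1
t=3: f(3,-3)=1 f(3,-1)=3 f(3,1)=3 f(3,3)=1
t=4: f(4,-4)=1 f(4,-2)=4 f(4,0)=6 f(4,2)=4 f(4,4)=1
t=5: f(5,-5)=1 f(5,-3)=5 f(5,-1)=10 f(5,1)=10 f(5,3)=5 f(5,5)=1
t=6: f(6,-4)=6 f(6,-2)=15 f(6,0)=20 f(6,2)=15 f(6,4)=6 f(6,6)=1
t=7: f(7,-5)=6 f(7,-3)=21 f(7,-1)=35 f(7,1)=35 f(7,3)=21 f(7,5)=7 f(7,7)=1
t=8: f(8,-4)=27 f(8,-2)=56 f(8,0)=70 f(8,2)=56 f(8,4)=28 f(8,6)=8 f(8,8)=1
t=9: f(9,-5)=27 f(9,-3)=83 f(9,-1)=126 f(9,1)=126 f(9,3)=84 f(9,5)=36 f(9,7)=9 f(9,9)=1
t=10: f(10,-4)=110 f(10,-2)=209 f(10,0)=252 f(10,2)=210 f(10,4)=120 f(10,6)=45 f(10,8)=10 f(10,10)=1
t=11: f(11,-5)=110 f(11,-3)=319 f(11,-1)=461 f(11,1)=462 f(11,3)=330 f(11,5)=165 f(11,7)=55 f(11,9)=11 f(11,11)=1
t=12: f(12,-4)=429 f(12,-2)=780 f(12,0)=923 f(12,2)=792 f(12,4)=495 f(12,6)=220 f(12,8)=66 f(12,10)=12 f(12,12)=1
t=13: f(13,-5)=429 f(13,-3)=1209 f(13,-1)=1703 f(13,1)=1715 f(13,3)=1287 f(13,5)=715 f(13,7)=286 f(13,9)=78 f(13,11)=13 f(13,13)=1
t=14: f(14,-4)=1638 f(14,-2)=2912 f(14,0)=3418 f(14,2)=3002 f(14,4)=2002 f(14,6)=1001 f(14,8)=364 f(14,10)=91 f(14,12)=14 f(14,14)=1
t=15: f(15,-5)=1638 f(15,-3)=4550 f(15,-1)=6330 f(15,1)=6420 f(15,3)=5004 f(15,5)=3003 f(15,7)=1365 f(15,9)=455 f(15,11)=105 f(15,13)=15 f(15,15)=1
t=16: f(16,-4)=6188 f(16,-2)=10880 f(16,0)=12750 f(16,2)=11424 f(16,4)=8007 f(16,6)=4368 f(16,8)=1820 f(16,10)=560 f(16,12)=120 f(16,14)=16 f(16,16)=1
t=17: f(17,-5)=6188 f(17,-3)=17068 f(17,-1)=23630 f(17,1)=24174 f(17,3)=19431 f(17,5)=12375 f(17,7)=6188 f(17,9)=2380 f(17,11)=680 f(17,13)=136 f(17,15)=17 f(17,17)=1
t=18: f(18,-4)=23256 f(18,-2)=40698 f(18,0)=47804 f(18,2)=43605 f(18,4)=31806 f(18,6)=18563 f(18,8)=8568 f(18,10)=3060 f(18,12)=816 f(18,14)=153 f(18,16)=18 f(18,18)=1
t=19: f(19,-5)=23256 f(19,-3)=63954 f(19,-1)=88502 f(19,1)=91409 f(19,3)=75411 f(19,5)=50369 f(19,7)=27131 f(19,9)=11628 f(19,11)=3876 f(19,13)=969 f(19,15)=171 f(19,17)=19 f(19,19)=1
t=20: f(20,-4)=87210 f(20,-2)=152456 f(20,0)=179911 f(20,2)=166820 f(20,4)=125780 f(20,6)=77500 f(20,8)=38759 f(20,10)=15504 f(20,12)=4845 f(20,14)=1140 f(20,16)=190 f(20,18)=20 f(20,20)=1
t=21: f(21,-5)=87210 f(21,-3)=239666 f(21,-1)=332367 f(21,1)=346731 f(21,3)=292600 f(21,5)=203280 f(21,7)=116259 f(21,9)=54263 f(21,11)=20349 f(21,13)=5985 f(21,15)=1330 f(21,17)=210 f(21,19)=21 f(21,21)=1
Σ_s f(21,s) = 1700272
P = 1700272/2097152 = 106267/131072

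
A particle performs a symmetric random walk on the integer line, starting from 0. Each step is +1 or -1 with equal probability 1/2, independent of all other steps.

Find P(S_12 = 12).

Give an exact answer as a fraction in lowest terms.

Answer: 1/4096

Derivation:
To reach position 12 after 12 steps: need 12 steps of +1 and 0 of -1.
Favorable paths: C(12,12) = 1
Total paths: 2^12 = 4096
P = 1/4096 = 1/4096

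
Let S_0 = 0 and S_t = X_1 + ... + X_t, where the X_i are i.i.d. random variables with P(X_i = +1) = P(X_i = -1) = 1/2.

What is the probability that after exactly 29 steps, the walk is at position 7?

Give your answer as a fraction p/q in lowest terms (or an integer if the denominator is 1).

To reach position 7 after 29 steps: need 18 steps of +1 and 11 of -1.
Favorable paths: C(29,18) = 34597290
Total paths: 2^29 = 536870912
P = 34597290/536870912 = 17298645/268435456

Answer: 17298645/268435456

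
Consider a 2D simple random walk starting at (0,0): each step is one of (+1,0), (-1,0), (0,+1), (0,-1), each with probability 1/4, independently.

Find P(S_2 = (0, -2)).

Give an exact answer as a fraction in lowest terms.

Answer: 1/16

Derivation:
Let h be the number of horizontal steps (so 2-h are vertical). To end at (0,-2) need (h+0)/2 right-steps and ((2-h)-2)/2 up-steps.
Sum over h with 0 ≤ h ≤ 0, h ≡ 0 (mod 2), 2-h ≡ 0 (mod 2):
h=0: C(2,0)·C(0,0)·C(2,0) = 1·1·1 = 1
Total favorable: 1
Total paths: 4^2 = 16
P = 1/16 = 1/16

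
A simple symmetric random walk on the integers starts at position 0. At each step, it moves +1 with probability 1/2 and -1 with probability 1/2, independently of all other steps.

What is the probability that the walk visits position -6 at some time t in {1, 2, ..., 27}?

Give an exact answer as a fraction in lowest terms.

Answer: 16628809/67108864

Derivation:
Count via complement. Let g(t,s) = #length-t paths at position s with S_1..S_t all ≠ -6.
g(t,s) = g(t-1,s-1) + g(t-1,s+1) for s ≠ -6; g(t,-6) = 0.
t=0: g(0,0)=1
t=1: g(1,-1)=1 g(1,1)=1
t=2: g(2,-2)=1 g(2,0)=2 g(2,2)=1
t=3: g(3,-3)=1 g(3,-1)=3 g(3,1)=3 g(3,3)=1
t=4: g(4,-4)=1 g(4,-2)=4 g(4,0)=6 g(4,2)=4 g(4,4)=1
t=5: g(5,-5)=1 g(5,-3)=5 g(5,-1)=10 g(5,1)=10 g(5,3)=5 g(5,5)=1
t=6: g(6,-4)=6 g(6,-2)=15 g(6,0)=20 g(6,2)=15 g(6,4)=6 g(6,6)=1
t=7: g(7,-5)=6 g(7,-3)=21 g(7,-1)=35 g(7,1)=35 g(7,3)=21 g(7,5)=7 g(7,7)=1
t=8: g(8,-4)=27 g(8,-2)=56 g(8,0)=70 g(8,2)=56 g(8,4)=28 g(8,6)=8 g(8,8)=1
t=9: g(9,-5)=27 g(9,-3)=83 g(9,-1)=126 g(9,1)=126 g(9,3)=84 g(9,5)=36 g(9,7)=9 g(9,9)=1
t=10: g(10,-4)=110 g(10,-2)=209 g(10,0)=252 g(10,2)=210 g(10,4)=120 g(10,6)=45 g(10,8)=10 g(10,10)=1
t=11: g(11,-5)=110 g(11,-3)=319 g(11,-1)=461 g(11,1)=462 g(11,3)=330 g(11,5)=165 g(11,7)=55 g(11,9)=11 g(11,11)=1
t=12: g(12,-4)=429 g(12,-2)=780 g(12,0)=923 g(12,2)=792 g(12,4)=495 g(12,6)=220 g(12,8)=66 g(12,10)=12 g(12,12)=1
t=13: g(13,-5)=429 g(13,-3)=1209 g(13,-1)=1703 g(13,1)=1715 g(13,3)=1287 g(13,5)=715 g(13,7)=286 g(13,9)=78 g(13,11)=13 g(13,13)=1
t=14: g(14,-4)=1638 g(14,-2)=2912 g(14,0)=3418 g(14,2)=3002 g(14,4)=2002 g(14,6)=1001 g(14,8)=364 g(14,10)=91 g(14,12)=14 g(14,14)=1
t=15: g(15,-5)=1638 g(15,-3)=4550 g(15,-1)=6330 g(15,1)=6420 g(15,3)=5004 g(15,5)=3003 g(15,7)=1365 g(15,9)=455 g(15,11)=105 g(15,13)=15 g(15,15)=1
t=16: g(16,-4)=6188 g(16,-2)=10880 g(16,0)=12750 g(16,2)=11424 g(16,4)=8007 g(16,6)=4368 g(16,8)=1820 g(16,10)=560 g(16,12)=120 g(16,14)=16 g(16,16)=1
t=17: g(17,-5)=6188 g(17,-3)=17068 g(17,-1)=23630 g(17,1)=24174 g(17,3)=19431 g(17,5)=12375 g(17,7)=6188 g(17,9)=2380 g(17,11)=680 g(17,13)=136 g(17,15)=17 g(17,17)=1
t=18: g(18,-4)=23256 g(18,-2)=40698 g(18,0)=47804 g(18,2)=43605 g(18,4)=31806 g(18,6)=18563 g(18,8)=8568 g(18,10)=3060 g(18,12)=816 g(18,14)=153 g(18,16)=18 g(18,18)=1
t=19: g(19,-5)=23256 g(19,-3)=63954 g(19,-1)=88502 g(19,1)=91409 g(19,3)=75411 g(19,5)=50369 g(19,7)=27131 g(19,9)=11628 g(19,11)=3876 g(19,13)=969 g(19,15)=171 g(19,17)=19 g(19,19)=1
t=20: g(20,-4)=87210 g(20,-2)=152456 g(20,0)=179911 g(20,2)=166820 g(20,4)=125780 g(20,6)=77500 g(20,8)=38759 g(20,10)=15504 g(20,12)=4845 g(20,14)=1140 g(20,16)=190 g(20,18)=20 g(20,20)=1
t=21: g(21,-5)=87210 g(21,-3)=239666 g(21,-1)=332367 g(21,1)=346731 g(21,3)=292600 g(21,5)=203280 g(21,7)=116259 g(21,9)=54263 g(21,11)=20349 g(21,13)=5985 g(21,15)=1330 g(21,17)=210 g(21,19)=21 g(21,21)=1
t=22: g(22,-4)=326876 g(22,-2)=572033 g(22,0)=679098 g(22,2)=639331 g(22,4)=495880 g(22,6)=319539 g(22,8)=170522 g(22,10)=74612 g(22,12)=26334 g(22,14)=7315 g(22,16)=1540 g(22,18)=231 g(22,20)=22 g(22,22)=1
t=23: g(23,-5)=326876 g(23,-3)=898909 g(23,-1)=1251131 g(23,1)=1318429 g(23,3)=1135211 g(23,5)=815419 g(23,7)=490061 g(23,9)=245134 g(23,11)=100946 g(23,13)=33649 g(23,15)=8855 g(23,17)=1771 g(23,19)=253 g(23,21)=23 g(23,23)=1
t=24: g(24,-4)=1225785 g(24,-2)=2150040 g(24,0)=2569560 g(24,2)=2453640 g(24,4)=1950630 g(24,6)=1305480 g(24,8)=735195 g(24,10)=346080 g(24,12)=134595 g(24,14)=42504 g(24,16)=10626 g(24,18)=2024 g(24,20)=276 g(24,22)=24 g(24,24)=1
t=25: g(25,-5)=1225785 g(25,-3)=3375825 g(25,-1)=4719600 g(25,1)=5023200 g(25,3)=4404270 g(25,5)=3256110 g(25,7)=2040675 g(25,9)=1081275 g(25,11)=480675 g(25,13)=177099 g(25,15)=53130 g(25,17)=12650 g(25,19)=2300 g(25,21)=300 g(25,23)=25 g(25,25)=1
t=26: g(26,-4)=4601610 g(26,-2)=8095425 g(26,0)=9742800 g(26,2)=9427470 g(26,4)=7660380 g(26,6)=5296785 g(26,8)=3121950 g(26,10)=1561950 g(26,12)=657774 g(26,14)=230229 g(26,16)=65780 g(26,18)=14950 g(26,20)=2600 g(26,22)=325 g(26,24)=26 g(26,26)=1
t=27: g(27,-5)=4601610 g(27,-3)=12697035 g(27,-1)=17838225 g(27,1)=19170270 g(27,3)=17087850 g(27,5)=12957165 g(27,7)=8418735 g(27,9)=4683900 g(27,11)=2219724 g(27,13)=888003 g(27,15)=296009 g(27,17)=80730 g(27,19)=17550 g(27,21)=2925 g(27,23)=351 g(27,25)=27 g(27,27)=1
Paths never hitting -6: Σ_s g(27,s) = 100960110
Paths hitting -6: 2^27 - 100960110 = 33257618
P = 33257618/134217728 = 16628809/67108864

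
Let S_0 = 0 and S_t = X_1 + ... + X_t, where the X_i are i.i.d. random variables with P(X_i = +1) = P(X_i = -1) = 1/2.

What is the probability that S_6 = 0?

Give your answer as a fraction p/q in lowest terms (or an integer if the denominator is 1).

Answer: 5/16

Derivation:
To return to 0 after 6 steps: need exactly 3 steps of +1 and 3 of -1.
Favorable paths: C(6,3) = 20
Total paths: 2^6 = 64
P = 20/64 = 5/16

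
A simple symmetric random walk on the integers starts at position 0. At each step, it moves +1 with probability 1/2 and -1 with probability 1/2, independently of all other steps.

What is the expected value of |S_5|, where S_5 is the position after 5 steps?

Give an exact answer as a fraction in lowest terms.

S_5 takes values m ≡ 1 (mod 2) with |m| ≤ 5; P(S_5=m) = C(5,(5+m)/2)/2^5.
Total paths: 2^5 = 32
Distribution: P(S=-5)=1/32, P(S=-3)=5/32, P(S=-1)=10/32, P(S=1)=10/32, P(S=3)=5/32, P(S=5)=1/32
E[|S_5|] = Σ_m |m|·P(S_5=m) = 60/32 = 15/8

Answer: 15/8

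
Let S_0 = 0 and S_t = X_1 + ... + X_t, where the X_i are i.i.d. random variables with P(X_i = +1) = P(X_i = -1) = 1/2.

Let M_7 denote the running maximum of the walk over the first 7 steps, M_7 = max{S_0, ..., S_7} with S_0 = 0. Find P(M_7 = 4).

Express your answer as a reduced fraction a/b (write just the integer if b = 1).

Answer: 7/128

Derivation:
Let M_7 = max(S_0,...,S_7). Use the reflection principle: for j ≥ 1, #{paths with M_7 ≥ j} = #{S_7 ≥ j} + #{S_7 ≥ j+1}.
By reflection, #{M_7 ≥ 4} = #{S_7 ≥ 4} + #{S_7 ≥ 5} = 8 + 8 = 16.
#{M_7 ≥ 5} = #{S_7 ≥ 5} + #{S_7 ≥ 6} = 8 + 1 = 9.
#{M_7 = 4} = 16 - 9 = 7.
P(M_7 = 4) = 7/128 = 7/128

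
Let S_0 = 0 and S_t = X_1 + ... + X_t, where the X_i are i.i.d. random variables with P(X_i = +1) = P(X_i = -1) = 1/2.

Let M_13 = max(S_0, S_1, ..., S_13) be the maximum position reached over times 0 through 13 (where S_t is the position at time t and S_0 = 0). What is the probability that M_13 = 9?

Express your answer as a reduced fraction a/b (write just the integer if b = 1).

Let M_13 = max(S_0,...,S_13). Use the reflection principle: for j ≥ 1, #{paths with M_13 ≥ j} = #{S_13 ≥ j} + #{S_13 ≥ j+1}.
By reflection, #{M_13 ≥ 9} = #{S_13 ≥ 9} + #{S_13 ≥ 10} = 92 + 14 = 106.
#{M_13 ≥ 10} = #{S_13 ≥ 10} + #{S_13 ≥ 11} = 14 + 14 = 28.
#{M_13 = 9} = 106 - 28 = 78.
P(M_13 = 9) = 78/8192 = 39/4096

Answer: 39/4096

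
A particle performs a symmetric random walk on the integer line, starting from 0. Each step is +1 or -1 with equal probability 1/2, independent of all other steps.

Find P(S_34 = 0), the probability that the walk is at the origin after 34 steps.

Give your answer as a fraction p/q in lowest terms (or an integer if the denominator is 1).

Answer: 583401555/4294967296

Derivation:
To return to 0 after 34 steps: need exactly 17 steps of +1 and 17 of -1.
Favorable paths: C(34,17) = 2333606220
Total paths: 2^34 = 17179869184
P = 2333606220/17179869184 = 583401555/4294967296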